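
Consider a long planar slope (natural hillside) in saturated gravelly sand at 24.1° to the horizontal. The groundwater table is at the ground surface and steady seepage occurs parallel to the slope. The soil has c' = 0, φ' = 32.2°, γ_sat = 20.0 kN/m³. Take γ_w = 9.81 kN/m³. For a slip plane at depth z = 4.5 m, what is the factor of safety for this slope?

With seepage parallel to the slope and the water table at the surface, the effective normal stress on the slip plane uses the buoyant unit weight γ' = γ_sat − γ_w while the driving shear stress uses γ_sat:
FS = [c' + γ' z cos²β tanφ'] / [γ_sat z sinβ cosβ]
(For c' = 0 this reduces to FS = (γ'/γ_sat)·tanφ'/tanβ.)
γ' = 20.0 − 9.81 = 10.19 kN/m³
Numerator = 0.0 + 10.19·4.5·cos²24.1°·tan32.2° = 0.0 + 10.19·4.5·0.8333·0.6297 = 24.062 kPa
Denominator = 20.0·4.5·sin24.1°·cos24.1° = 20.0·4.5·0.4083·0.9128 = 33.546 kPa
FS = 24.062 / 33.546 = 0.717

FS = 0.72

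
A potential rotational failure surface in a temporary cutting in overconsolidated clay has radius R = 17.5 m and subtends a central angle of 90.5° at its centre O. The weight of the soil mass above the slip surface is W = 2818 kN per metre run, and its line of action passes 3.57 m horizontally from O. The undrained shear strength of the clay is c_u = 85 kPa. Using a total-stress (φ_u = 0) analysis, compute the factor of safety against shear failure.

Taking moments about the centre O, the resisting moment is provided by the undrained shear strength acting along the arc:
Arc length L_a = R·θ = 17.5·(90.5°·π/180) = 17.5·1.5795 = 27.64 m
M_R = c_u·L_a·R = 85·27.64·17.5 = 41117.0 kN·m/m
M_D = W·d = 2818·3.57 = 10060.3 kN·m/m
FS = M_R / M_D = 41117.0 / 10060.3 = 4.087

FS = 4.09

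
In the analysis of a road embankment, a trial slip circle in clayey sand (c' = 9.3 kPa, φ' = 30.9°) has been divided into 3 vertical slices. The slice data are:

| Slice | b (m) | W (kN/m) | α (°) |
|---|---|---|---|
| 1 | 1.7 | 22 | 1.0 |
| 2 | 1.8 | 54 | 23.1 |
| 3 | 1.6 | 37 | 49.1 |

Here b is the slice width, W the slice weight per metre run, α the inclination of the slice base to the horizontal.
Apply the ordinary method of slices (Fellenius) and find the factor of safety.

FS = 2.30

Ordinary method of slices: FS = Σ[c'·Δl_i + (W_i cosα_i)·tanφ'] / Σ W_i sinα_i, with Δl_i = b_i / cosα_i.
Slice 1: Δl = 1.7/cos1.0° = 1.700 m; N'_1 = 22·cos1.0° = 22.0; c'Δl = 15.81; W sinα = 0.4
Slice 2: Δl = 1.8/cos23.1° = 1.957 m; N'_2 = 54·cos23.1° = 49.7; c'Δl = 18.20; W sinα = 21.2
Slice 3: Δl = 1.6/cos49.1° = 2.444 m; N'_3 = 37·cos49.1° = 24.2; c'Δl = 22.73; W sinα = 28.0
Σc'Δl = 56.7 kN/m; ΣN' = 95.9 kN/m; ΣW sinα = 49.5 kN/m
Resisting = 56.7 + 95.9·tan30.9° = 56.7 + 57.4 = 114.1 kN/m
FS = 114.1 / 49.5 = 2.304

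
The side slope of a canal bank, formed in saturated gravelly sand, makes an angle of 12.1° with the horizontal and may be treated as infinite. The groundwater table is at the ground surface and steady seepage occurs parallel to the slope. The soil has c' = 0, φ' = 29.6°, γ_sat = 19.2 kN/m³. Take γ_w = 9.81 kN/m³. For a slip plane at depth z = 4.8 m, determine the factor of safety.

With seepage parallel to the slope and the water table at the surface, the effective normal stress on the slip plane uses the buoyant unit weight γ' = γ_sat − γ_w while the driving shear stress uses γ_sat:
FS = [c' + γ' z cos²β tanφ'] / [γ_sat z sinβ cosβ]
(For c' = 0 this reduces to FS = (γ'/γ_sat)·tanφ'/tanβ.)
γ' = 19.2 − 9.81 = 9.39 kN/m³
Numerator = 0.0 + 9.39·4.8·cos²12.1°·tan29.6° = 0.0 + 9.39·4.8·0.9561·0.5681 = 24.479 kPa
Denominator = 19.2·4.8·sin12.1°·cos12.1° = 19.2·4.8·0.2096·0.9778 = 18.889 kPa
FS = 24.479 / 18.889 = 1.296

FS = 1.30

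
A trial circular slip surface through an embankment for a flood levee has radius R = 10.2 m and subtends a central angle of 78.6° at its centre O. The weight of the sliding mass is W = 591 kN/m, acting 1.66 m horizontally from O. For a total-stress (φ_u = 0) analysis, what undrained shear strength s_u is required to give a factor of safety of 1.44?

FS = s_u·L_a·R / (W·d), so s_u = FS·W·d / (L_a·R).
Arc length L_a = R·θ = 10.2·(78.6°·π/180) = 10.2·1.3718 = 13.99 m
s_u = 1.44·591·1.66 / (13.99·10.2) = 1412.7 / 142.73 = 9.90 kPa

s_u = 9.9 kPa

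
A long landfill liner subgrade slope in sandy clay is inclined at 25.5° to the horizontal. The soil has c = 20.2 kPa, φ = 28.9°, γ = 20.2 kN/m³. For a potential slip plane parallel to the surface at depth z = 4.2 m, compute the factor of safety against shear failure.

FS = 1.77

For an infinite slope with a slip plane parallel to the surface (no pore pressure): FS = [c + γz cos²β tanφ] / [γz sinβ cosβ].
γz = 20.2·4.2 = 84.84 kN/m²
Numerator = 20.2 + 84.84·cos²25.5°·tan28.9° = 20.2 + 84.84·0.8147·0.5520 = 58.354 kPa
Denominator = 84.84·sin25.5°·cos25.5° = 84.84·0.4305·0.9026 = 32.967 kPa
FS = 58.354 / 32.967 = 1.770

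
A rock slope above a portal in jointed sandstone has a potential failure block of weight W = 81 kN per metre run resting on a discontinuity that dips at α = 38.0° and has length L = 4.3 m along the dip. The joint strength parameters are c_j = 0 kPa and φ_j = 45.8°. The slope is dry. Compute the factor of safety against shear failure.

FS = 1.32

Resolving the block weight along and normal to the plane and applying the Mohr–Coulomb strength on the joint:
N' = W cosα = 81·cos38.0° = 63.8 kN/m
Driving force T = W sinα = 81·sin38.0° = 49.9 kN/m
Resisting force R = c_j·L + N'·tanφ_j = 0·4.3 + 63.8·tan45.8° = 0.0 + 65.6 = 65.6 kN/m
FS = R / T = 65.6 / 49.9 = 1.316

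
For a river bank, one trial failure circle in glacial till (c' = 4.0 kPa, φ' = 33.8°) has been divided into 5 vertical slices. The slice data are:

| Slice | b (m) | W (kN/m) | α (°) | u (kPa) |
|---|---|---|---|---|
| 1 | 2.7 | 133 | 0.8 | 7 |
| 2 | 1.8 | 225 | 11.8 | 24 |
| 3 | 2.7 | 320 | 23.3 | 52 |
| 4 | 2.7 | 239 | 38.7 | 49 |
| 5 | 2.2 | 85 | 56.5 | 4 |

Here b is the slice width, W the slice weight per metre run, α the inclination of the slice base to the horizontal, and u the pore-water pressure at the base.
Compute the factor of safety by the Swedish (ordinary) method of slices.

Ordinary method of slices: FS = Σ[c'·Δl_i + (W_i cosα_i − u_i·Δl_i)·tanφ'] / Σ W_i sinα_i, with Δl_i = b_i / cosα_i.
Slice 1: Δl = 2.7/cos0.8° = 2.700 m; N'_1 = 133·cos0.8° − 7·2.700 = 114.1; c'Δl = 10.80; W sinα = 1.9
Slice 2: Δl = 1.8/cos11.8° = 1.839 m; N'_2 = 225·cos11.8° − 24·1.839 = 176.1; c'Δl = 7.36; W sinα = 46.0
Slice 3: Δl = 2.7/cos23.3° = 2.940 m; N'_3 = 320·cos23.3° − 52·2.940 = 141.0; c'Δl = 11.76; W sinα = 126.6
Slice 4: Δl = 2.7/cos38.7° = 3.460 m; N'_4 = 239·cos38.7° − 49·3.460 = 17.0; c'Δl = 13.84; W sinα = 149.4
Slice 5: Δl = 2.2/cos56.5° = 3.986 m; N'_5 = 85·cos56.5° − 4·3.986 = 31.0; c'Δl = 15.94; W sinα = 70.9
Σc'Δl = 59.7 kN/m; ΣN' = 479.2 kN/m; ΣW sinα = 394.8 kN/m
Resisting = 59.7 + 479.2·tan33.8° = 59.7 + 320.8 = 380.5 kN/m
FS = 380.5 / 394.8 = 0.964

FS = 0.96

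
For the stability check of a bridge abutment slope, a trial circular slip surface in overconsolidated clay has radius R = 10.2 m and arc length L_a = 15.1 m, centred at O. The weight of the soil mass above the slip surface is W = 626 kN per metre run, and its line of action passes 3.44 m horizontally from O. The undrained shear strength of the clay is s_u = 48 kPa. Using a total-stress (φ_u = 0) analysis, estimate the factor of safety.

Taking moments about the centre O, the resisting moment is provided by the undrained shear strength acting along the arc:
M_R = s_u·L_a·R = 48·15.10·10.2 = 7393.0 kN·m/m
M_D = W·d = 626·3.44 = 2153.4 kN·m/m
FS = M_R / M_D = 7393.0 / 2153.4 = 3.433

FS = 3.43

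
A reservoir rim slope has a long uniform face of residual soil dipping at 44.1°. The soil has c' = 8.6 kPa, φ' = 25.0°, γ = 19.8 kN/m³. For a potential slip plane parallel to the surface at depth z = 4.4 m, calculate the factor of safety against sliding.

For an infinite slope with a slip plane parallel to the surface (no pore pressure): FS = [c' + γz cos²β tanφ'] / [γz sinβ cosβ].
γz = 19.8·4.4 = 87.12 kN/m²
Numerator = 8.6 + 87.12·cos²44.1°·tan25.0° = 8.6 + 87.12·0.5157·0.4663 = 29.550 kPa
Denominator = 87.12·sin44.1°·cos44.1° = 87.12·0.6959·0.7181 = 43.539 kPa
FS = 29.550 / 43.539 = 0.679

FS = 0.68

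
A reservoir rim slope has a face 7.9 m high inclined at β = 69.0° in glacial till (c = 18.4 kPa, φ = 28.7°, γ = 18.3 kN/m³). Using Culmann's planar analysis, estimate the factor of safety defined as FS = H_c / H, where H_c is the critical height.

FS = 1.76

H_c = (4c/γ) · sinβ cosφ / [1 − cos(β − φ)]
    = (4·18.4/18.3) · sin69.0°·cos28.7° / [1 − cos40.3°]
    = 4.022 · 0.8189 / 0.2373 = 13.88 m
FS = H_c / H = 13.88 / 7.9 = 1.757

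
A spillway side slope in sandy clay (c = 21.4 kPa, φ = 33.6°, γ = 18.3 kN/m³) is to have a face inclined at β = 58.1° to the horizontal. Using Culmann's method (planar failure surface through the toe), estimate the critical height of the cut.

H_c = 36.74 m

Culmann's analysis gives the critical failure plane at α_cr = (β + φ)/2 = (58.1 + 33.6)/2 = 45.9°, and the critical height
H_c = (4c/γ) · sinβ cosφ / [1 − cos(β − φ)]
    = (4·21.4/18.3) · sin58.1°·cos33.6° / [1 − cos(24.5°)]
    = 4.678 · 0.8490·0.8329 / [1 − 0.9100]
    = 4.678 · 0.7071 / 0.0900
    = 36.74 m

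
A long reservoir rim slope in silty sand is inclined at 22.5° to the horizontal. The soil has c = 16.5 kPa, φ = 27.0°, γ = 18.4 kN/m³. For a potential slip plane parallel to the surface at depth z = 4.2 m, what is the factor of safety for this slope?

FS = 1.83

For an infinite slope with a slip plane parallel to the surface (no pore pressure): FS = [c + γz cos²β tanφ] / [γz sinβ cosβ].
γz = 18.4·4.2 = 77.28 kN/m²
Numerator = 16.5 + 77.28·cos²22.5°·tan27.0° = 16.5 + 77.28·0.8536·0.5095 = 50.110 kPa
Denominator = 77.28·sin22.5°·cos22.5° = 77.28·0.3827·0.9239 = 27.323 kPa
FS = 50.110 / 27.323 = 1.834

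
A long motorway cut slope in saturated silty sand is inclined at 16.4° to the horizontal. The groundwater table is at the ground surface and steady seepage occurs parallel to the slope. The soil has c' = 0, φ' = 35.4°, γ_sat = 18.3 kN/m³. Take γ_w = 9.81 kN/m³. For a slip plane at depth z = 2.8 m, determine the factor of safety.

FS = 1.12

With seepage parallel to the slope and the water table at the surface, the effective normal stress on the slip plane uses the buoyant unit weight γ' = γ_sat − γ_w while the driving shear stress uses γ_sat:
FS = [c' + γ' z cos²β tanφ'] / [γ_sat z sinβ cosβ]
(For c' = 0 this reduces to FS = (γ'/γ_sat)·tanφ'/tanβ.)
γ' = 18.3 − 9.81 = 8.49 kN/m³
Numerator = 0.0 + 8.49·2.8·cos²16.4°·tan35.4° = 0.0 + 8.49·2.8·0.9203·0.7107 = 15.547 kPa
Denominator = 18.3·2.8·sin16.4°·cos16.4° = 18.3·2.8·0.2823·0.9593 = 13.879 kPa
FS = 15.547 / 13.879 = 1.120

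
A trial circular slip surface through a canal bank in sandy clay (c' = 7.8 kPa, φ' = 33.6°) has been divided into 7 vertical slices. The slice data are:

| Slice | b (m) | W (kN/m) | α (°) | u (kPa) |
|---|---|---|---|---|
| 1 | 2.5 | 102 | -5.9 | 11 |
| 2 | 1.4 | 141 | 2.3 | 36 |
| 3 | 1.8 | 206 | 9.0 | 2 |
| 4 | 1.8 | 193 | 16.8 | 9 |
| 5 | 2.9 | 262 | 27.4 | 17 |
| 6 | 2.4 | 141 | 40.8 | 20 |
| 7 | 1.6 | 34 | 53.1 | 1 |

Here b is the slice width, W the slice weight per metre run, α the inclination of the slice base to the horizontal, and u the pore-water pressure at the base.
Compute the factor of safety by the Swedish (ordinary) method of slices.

Ordinary method of slices: FS = Σ[c'·Δl_i + (W_i cosα_i − u_i·Δl_i)·tanφ'] / Σ W_i sinα_i, with Δl_i = b_i / cosα_i.
Slice 1: Δl = 2.5/cos(-5.9°) = 2.513 m; N'_1 = 102·cos(-5.9°) − 11·2.513 = 73.8; c'Δl = 19.60; W sinα = -10.5
Slice 2: Δl = 1.4/cos2.3° = 1.401 m; N'_2 = 141·cos2.3° − 36·1.401 = 90.4; c'Δl = 10.93; W sinα = 5.7
Slice 3: Δl = 1.8/cos9.0° = 1.822 m; N'_3 = 206·cos9.0° − 2·1.822 = 199.8; c'Δl = 14.22; W sinα = 32.2
Slice 4: Δl = 1.8/cos16.8° = 1.880 m; N'_4 = 193·cos16.8° − 9·1.880 = 167.8; c'Δl = 14.67; W sinα = 55.8
Slice 5: Δl = 2.9/cos27.4° = 3.266 m; N'_5 = 262·cos27.4° − 17·3.266 = 177.1; c'Δl = 25.48; W sinα = 120.6
Slice 6: Δl = 2.4/cos40.8° = 3.170 m; N'_6 = 141·cos40.8° − 20·3.170 = 43.3; c'Δl = 24.73; W sinα = 92.1
Slice 7: Δl = 1.6/cos53.1° = 2.665 m; N'_7 = 34·cos53.1° − 1·2.665 = 17.7; c'Δl = 20.79; W sinα = 27.2
Σc'Δl = 130.4 kN/m; ΣN' = 770.1 kN/m; ΣW sinα = 323.1 kN/m
Resisting = 130.4 + 770.1·tan33.6° = 130.4 + 511.6 = 642.0 kN/m
FS = 642.0 / 323.1 = 1.987

FS = 1.99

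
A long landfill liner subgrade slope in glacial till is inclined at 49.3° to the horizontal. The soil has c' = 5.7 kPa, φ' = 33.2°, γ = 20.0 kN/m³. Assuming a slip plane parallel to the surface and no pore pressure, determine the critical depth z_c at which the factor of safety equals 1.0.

z_c = 1.32 m

Setting FS = 1.00 in FS = [c' + γz cos²β tanφ'] / [γz sinβ cosβ] and solving for z:
z = c' / [γ cosβ (FS·sinβ − cosβ·tanφ')]
  = 5.7 / [20.0·cos49.3°·(1.00·sin49.3° − cos49.3°·tan33.2°)]
  = 5.7 / [20.0·0.6521·(1.00·0.7581 − 0.6521·0.6544)]
  = 5.7 / 4.3223 = 1.319 m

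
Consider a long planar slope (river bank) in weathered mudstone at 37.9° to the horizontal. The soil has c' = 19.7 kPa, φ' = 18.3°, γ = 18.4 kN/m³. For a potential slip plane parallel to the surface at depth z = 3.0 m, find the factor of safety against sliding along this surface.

For an infinite slope with a slip plane parallel to the surface (no pore pressure): FS = [c' + γz cos²β tanφ'] / [γz sinβ cosβ].
γz = 18.4·3.0 = 55.20 kN/m²
Numerator = 19.7 + 55.20·cos²37.9°·tan18.3° = 19.7 + 55.20·0.6227·0.3307 = 31.067 kPa
Denominator = 55.20·sin37.9°·cos37.9° = 55.20·0.6143·0.7891 = 26.757 kPa
FS = 31.067 / 26.757 = 1.161

FS = 1.16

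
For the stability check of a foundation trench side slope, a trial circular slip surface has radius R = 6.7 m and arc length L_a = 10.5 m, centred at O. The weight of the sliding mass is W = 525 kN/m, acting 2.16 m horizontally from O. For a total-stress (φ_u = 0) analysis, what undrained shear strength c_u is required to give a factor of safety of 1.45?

FS = c_u·L_a·R / (W·d), so c_u = FS·W·d / (L_a·R).
c_u = 1.45·525·2.16 / (10.50·6.7) = 1644.3 / 70.35 = 23.37 kPa

c_u = 23.4 kPa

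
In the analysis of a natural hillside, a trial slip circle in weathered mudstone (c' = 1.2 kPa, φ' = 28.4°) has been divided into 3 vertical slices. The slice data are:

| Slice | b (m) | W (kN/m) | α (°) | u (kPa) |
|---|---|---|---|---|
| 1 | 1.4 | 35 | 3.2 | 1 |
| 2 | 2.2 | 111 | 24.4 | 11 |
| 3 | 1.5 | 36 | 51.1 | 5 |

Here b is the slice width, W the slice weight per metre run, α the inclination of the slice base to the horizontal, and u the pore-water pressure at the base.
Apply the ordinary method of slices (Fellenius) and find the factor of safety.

FS = 0.94

Ordinary method of slices: FS = Σ[c'·Δl_i + (W_i cosα_i − u_i·Δl_i)·tanφ'] / Σ W_i sinα_i, with Δl_i = b_i / cosα_i.
Slice 1: Δl = 1.4/cos3.2° = 1.402 m; N'_1 = 35·cos3.2° − 1·1.402 = 33.5; c'Δl = 1.68; W sinα = 2.0
Slice 2: Δl = 2.2/cos24.4° = 2.416 m; N'_2 = 111·cos24.4° − 11·2.416 = 74.5; c'Δl = 2.90; W sinα = 45.9
Slice 3: Δl = 1.5/cos51.1° = 2.389 m; N'_3 = 36·cos51.1° − 5·2.389 = 10.7; c'Δl = 2.87; W sinα = 28.0
Σc'Δl = 7.4 kN/m; ΣN' = 118.7 kN/m; ΣW sinα = 75.8 kN/m
Resisting = 7.4 + 118.7·tan28.4° = 7.4 + 64.2 = 71.6 kN/m
FS = 71.6 / 75.8 = 0.945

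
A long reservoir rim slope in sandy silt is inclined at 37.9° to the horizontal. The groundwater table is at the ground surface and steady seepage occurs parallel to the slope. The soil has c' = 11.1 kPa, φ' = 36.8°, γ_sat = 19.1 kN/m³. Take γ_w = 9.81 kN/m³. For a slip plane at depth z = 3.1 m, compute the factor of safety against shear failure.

With seepage parallel to the slope and the water table at the surface, the effective normal stress on the slip plane uses the buoyant unit weight γ' = γ_sat − γ_w while the driving shear stress uses γ_sat:
FS = [c' + γ' z cos²β tanφ'] / [γ_sat z sinβ cosβ]
γ' = 19.1 − 9.81 = 9.29 kN/m³
Numerator = 11.1 + 9.29·3.1·cos²37.9°·tan36.8° = 11.1 + 9.29·3.1·0.6227·0.7481 = 24.515 kPa
Denominator = 19.1·3.1·sin37.9°·cos37.9° = 19.1·3.1·0.6143·0.7891 = 28.700 kPa
FS = 24.515 / 28.700 = 0.854

FS = 0.85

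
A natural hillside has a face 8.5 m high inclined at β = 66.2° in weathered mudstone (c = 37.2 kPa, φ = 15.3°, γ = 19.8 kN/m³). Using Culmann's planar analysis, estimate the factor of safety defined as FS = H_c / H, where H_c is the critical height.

H_c = (4c/γ) · sinβ cosφ / [1 − cos(β − φ)]
    = (4·37.2/19.8) · sin66.2°·cos15.3° / [1 − cos50.9°]
    = 7.515 · 0.8825 / 0.3693 = 17.96 m
FS = H_c / H = 17.96 / 8.5 = 2.113

FS = 2.11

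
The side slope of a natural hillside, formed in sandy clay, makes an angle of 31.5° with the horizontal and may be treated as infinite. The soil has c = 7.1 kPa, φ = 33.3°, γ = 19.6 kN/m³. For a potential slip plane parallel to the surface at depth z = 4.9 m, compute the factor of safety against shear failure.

For an infinite slope with a slip plane parallel to the surface (no pore pressure): FS = [c + γz cos²β tanφ] / [γz sinβ cosβ].
γz = 19.6·4.9 = 96.04 kN/m²
Numerator = 7.1 + 96.04·cos²31.5°·tan33.3° = 7.1 + 96.04·0.7270·0.6569 = 52.964 kPa
Denominator = 96.04·sin31.5°·cos31.5° = 96.04·0.5225·0.8526 = 42.786 kPa
FS = 52.964 / 42.786 = 1.238

FS = 1.24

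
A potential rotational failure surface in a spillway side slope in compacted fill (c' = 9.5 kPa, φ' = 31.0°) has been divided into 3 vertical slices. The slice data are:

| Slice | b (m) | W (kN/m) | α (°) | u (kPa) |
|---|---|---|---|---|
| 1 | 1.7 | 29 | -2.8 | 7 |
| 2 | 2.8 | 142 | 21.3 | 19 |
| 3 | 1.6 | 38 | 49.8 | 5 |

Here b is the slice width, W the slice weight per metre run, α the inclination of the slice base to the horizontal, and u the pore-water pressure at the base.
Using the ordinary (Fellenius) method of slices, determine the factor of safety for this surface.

FS = 1.65

Ordinary method of slices: FS = Σ[c'·Δl_i + (W_i cosα_i − u_i·Δl_i)·tanφ'] / Σ W_i sinα_i, with Δl_i = b_i / cosα_i.
Slice 1: Δl = 1.7/cos(-2.8°) = 1.702 m; N'_1 = 29·cos(-2.8°) − 7·1.702 = 17.1; c'Δl = 16.17; W sinα = -1.4
Slice 2: Δl = 2.8/cos21.3° = 3.005 m; N'_2 = 142·cos21.3° − 19·3.005 = 75.2; c'Δl = 28.55; W sinα = 51.6
Slice 3: Δl = 1.6/cos49.8° = 2.479 m; N'_3 = 38·cos49.8° − 5·2.479 = 12.1; c'Δl = 23.55; W sinα = 29.0
Σc'Δl = 68.3 kN/m; ΣN' = 104.4 kN/m; ΣW sinα = 79.2 kN/m
Resisting = 68.3 + 104.4·tan31.0° = 68.3 + 62.7 = 131.0 kN/m
FS = 131.0 / 79.2 = 1.654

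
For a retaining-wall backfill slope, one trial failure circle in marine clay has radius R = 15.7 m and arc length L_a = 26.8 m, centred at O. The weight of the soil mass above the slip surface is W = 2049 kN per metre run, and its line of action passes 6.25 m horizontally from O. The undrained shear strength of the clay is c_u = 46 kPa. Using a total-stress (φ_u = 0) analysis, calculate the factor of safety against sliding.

FS = 1.51

Taking moments about the centre O, the resisting moment is provided by the undrained shear strength acting along the arc:
M_R = c_u·L_a·R = 46·26.80·15.7 = 19355.0 kN·m/m
M_D = W·d = 2049·6.25 = 12806.2 kN·m/m
FS = M_R / M_D = 19355.0 / 12806.2 = 1.511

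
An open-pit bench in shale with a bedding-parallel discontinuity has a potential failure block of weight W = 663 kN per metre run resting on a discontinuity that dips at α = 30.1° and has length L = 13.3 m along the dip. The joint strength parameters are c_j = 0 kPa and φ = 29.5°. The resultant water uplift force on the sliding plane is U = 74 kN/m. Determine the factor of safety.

Resolving the block weight along and normal to the plane and applying the Mohr–Coulomb strength on the joint:
N' = W cosα − U = 663·cos30.1° − 74 = 499.6 kN/m
Driving force T = W sinα = 663·sin30.1° = 332.5 kN/m
Resisting force R = c_j·L + N'·tanφ = 0·13.3 + 499.6·tan29.5° = 0.0 + 282.7 = 282.7 kN/m
FS = R / T = 282.7 / 332.5 = 0.850

FS = 0.85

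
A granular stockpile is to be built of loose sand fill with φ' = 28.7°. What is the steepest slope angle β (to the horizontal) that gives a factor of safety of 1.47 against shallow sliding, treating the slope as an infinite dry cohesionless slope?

For an infinite dry cohesionless slope FS = tanφ'/tanβ, so tanβ = tanφ' / FS.
tanβ = tan28.7° / 1.47 = 0.5475 / 1.47 = 0.3724
β = arctan(0.3724) = 20.43°

β = 20.4°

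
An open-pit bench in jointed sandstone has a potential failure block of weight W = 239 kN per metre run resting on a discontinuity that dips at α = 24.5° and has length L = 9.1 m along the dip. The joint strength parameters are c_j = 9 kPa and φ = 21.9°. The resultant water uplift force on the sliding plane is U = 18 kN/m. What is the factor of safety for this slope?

FS = 1.64

Resolving the block weight along and normal to the plane and applying the Mohr–Coulomb strength on the joint:
N' = W cosα − U = 239·cos24.5° − 18 = 199.5 kN/m
Driving force T = W sinα = 239·sin24.5° = 99.1 kN/m
Resisting force R = c_j·L + N'·tanφ = 9·9.1 + 199.5·tan21.9° = 81.9 + 80.2 = 162.1 kN/m
FS = R / T = 162.1 / 99.1 = 1.635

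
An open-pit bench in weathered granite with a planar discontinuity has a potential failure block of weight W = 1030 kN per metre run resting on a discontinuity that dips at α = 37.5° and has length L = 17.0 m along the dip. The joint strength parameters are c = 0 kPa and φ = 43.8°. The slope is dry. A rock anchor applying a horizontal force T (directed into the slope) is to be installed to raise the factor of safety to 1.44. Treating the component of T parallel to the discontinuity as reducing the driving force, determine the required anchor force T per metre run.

Resolving forces along and normal to the sliding plane, with the horizontal anchor force T adding T·sinα to the effective normal force and T·cosα acting up the plane against the driving force:
FS = [cL + (W cosα + T sinα) tanφ] / [W sinα − T cosα]
Without the anchor: N' = 817.2 kN/m, driving T_d = 627.0 kN/m, resisting R = 0·17.0 + 817.2·tan43.8° = 783.6 kN/m, FS = 1.25.
Setting FS = 1.44 and solving for T:
1.44·(627.0 − T cos37.5°) = 783.6 + T sin37.5°·tan43.8°
T·(sin37.5°·tan43.8° + 1.44·cos37.5°) = 1.44·627.0 − 783.6
T·(0.6088·0.9590 + 1.44·0.7934) = 902.9 − 783.6 = 119.3
T·1.7262 = 119.3
T = 69.1 kN/m

T = 69 kN/m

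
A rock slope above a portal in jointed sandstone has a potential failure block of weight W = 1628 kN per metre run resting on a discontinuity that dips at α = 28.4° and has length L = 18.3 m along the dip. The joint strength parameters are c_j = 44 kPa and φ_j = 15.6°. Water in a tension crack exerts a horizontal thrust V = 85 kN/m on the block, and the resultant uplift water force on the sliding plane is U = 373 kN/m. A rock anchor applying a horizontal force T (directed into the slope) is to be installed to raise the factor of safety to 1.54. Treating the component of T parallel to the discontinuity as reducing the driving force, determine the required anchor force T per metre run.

T = 147 kN/m

Resolving forces along and normal to the sliding plane, with the horizontal anchor force T adding T·sinα to the effective normal force and T·cosα acting up the plane against the driving force:
FS = [c_jL + (W cosα − U − V sinα + T sinα) tanφ_j] / [W sinα + V cosα − T cosα]
Without the anchor: N' = 1018.6 kN/m, driving T_d = 849.1 kN/m, resisting R = 44·18.3 + 1018.6·tan15.6° = 1089.6 kN/m, FS = 1.28.
Setting FS = 1.54 and solving for T:
1.54·(849.1 − T cos28.4°) = 1089.6 + T sin28.4°·tan15.6°
T·(sin28.4°·tan15.6° + 1.54·cos28.4°) = 1.54·849.1 − 1089.6
T·(0.4756·0.2792 + 1.54·0.8796) = 1307.6 − 1089.6 = 218.0
T·1.4875 = 218.0
T = 146.5 kN/m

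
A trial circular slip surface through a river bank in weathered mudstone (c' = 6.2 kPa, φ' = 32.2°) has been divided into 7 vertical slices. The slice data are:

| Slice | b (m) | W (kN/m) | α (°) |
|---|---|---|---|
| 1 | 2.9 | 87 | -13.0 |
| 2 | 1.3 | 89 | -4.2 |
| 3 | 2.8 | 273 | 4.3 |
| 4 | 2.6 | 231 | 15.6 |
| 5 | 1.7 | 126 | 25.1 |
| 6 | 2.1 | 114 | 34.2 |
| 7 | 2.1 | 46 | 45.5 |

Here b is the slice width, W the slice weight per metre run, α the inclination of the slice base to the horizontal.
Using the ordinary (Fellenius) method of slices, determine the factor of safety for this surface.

FS = 3.28

Ordinary method of slices: FS = Σ[c'·Δl_i + (W_i cosα_i)·tanφ'] / Σ W_i sinα_i, with Δl_i = b_i / cosα_i.
Slice 1: Δl = 2.9/cos(-13.0°) = 2.976 m; N'_1 = 87·cos(-13.0°) = 84.8; c'Δl = 18.45; W sinα = -19.6
Slice 2: Δl = 1.3/cos(-4.2°) = 1.304 m; N'_2 = 89·cos(-4.2°) = 88.8; c'Δl = 8.08; W sinα = -6.5
Slice 3: Δl = 2.8/cos4.3° = 2.808 m; N'_3 = 273·cos4.3° = 272.2; c'Δl = 17.41; W sinα = 20.5
Slice 4: Δl = 2.6/cos15.6° = 2.699 m; N'_4 = 231·cos15.6° = 222.5; c'Δl = 16.74; W sinα = 62.1
Slice 5: Δl = 1.7/cos25.1° = 1.877 m; N'_5 = 126·cos25.1° = 114.1; c'Δl = 11.64; W sinα = 53.4
Slice 6: Δl = 2.1/cos34.2° = 2.539 m; N'_6 = 114·cos34.2° = 94.3; c'Δl = 15.74; W sinα = 64.1
Slice 7: Δl = 2.1/cos45.5° = 2.996 m; N'_7 = 46·cos45.5° = 32.2; c'Δl = 18.58; W sinα = 32.8
Σc'Δl = 106.6 kN/m; ΣN' = 908.9 kN/m; ΣW sinα = 206.8 kN/m
Resisting = 106.6 + 908.9·tan32.2° = 106.6 + 572.4 = 679.0 kN/m
FS = 679.0 / 206.8 = 3.283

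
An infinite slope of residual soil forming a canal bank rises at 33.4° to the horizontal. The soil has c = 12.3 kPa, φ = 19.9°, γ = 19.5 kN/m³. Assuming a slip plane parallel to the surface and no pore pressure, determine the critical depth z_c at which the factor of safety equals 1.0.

Setting FS = 1.00 in FS = [c + γz cos²β tanφ] / [γz sinβ cosβ] and solving for z:
z = c / [γ cosβ (FS·sinβ − cosβ·tanφ)]
  = 12.3 / [19.5·cos33.4°·(1.00·sin33.4° − cos33.4°·tan19.9°)]
  = 12.3 / [19.5·0.8348·(1.00·0.5505 − 0.8348·0.3620)]
  = 12.3 / 4.0417 = 3.043 m

z_c = 3.04 m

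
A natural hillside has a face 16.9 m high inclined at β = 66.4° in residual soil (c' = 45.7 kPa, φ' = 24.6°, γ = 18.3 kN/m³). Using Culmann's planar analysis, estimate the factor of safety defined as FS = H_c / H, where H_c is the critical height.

H_c = (4c'/γ) · sinβ cosφ' / [1 − cos(β − φ')]
    = (4·45.7/18.3) · sin66.4°·cos24.6° / [1 − cos41.8°]
    = 9.989 · 0.8332 / 0.2545 = 32.70 m
FS = H_c / H = 32.70 / 16.9 = 1.935

FS = 1.93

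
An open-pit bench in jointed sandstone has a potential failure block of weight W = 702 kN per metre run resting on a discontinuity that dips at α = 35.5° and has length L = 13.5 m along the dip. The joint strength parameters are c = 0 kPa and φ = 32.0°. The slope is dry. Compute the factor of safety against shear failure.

Resolving the block weight along and normal to the plane and applying the Mohr–Coulomb strength on the joint:
N' = W cosα = 702·cos35.5° = 571.5 kN/m
Driving force T = W sinα = 702·sin35.5° = 407.7 kN/m
Resisting force R = c·L + N'·tanφ = 0·13.5 + 571.5·tan32.0° = 0.0 + 357.1 = 357.1 kN/m
FS = R / T = 357.1 / 407.7 = 0.876

FS = 0.88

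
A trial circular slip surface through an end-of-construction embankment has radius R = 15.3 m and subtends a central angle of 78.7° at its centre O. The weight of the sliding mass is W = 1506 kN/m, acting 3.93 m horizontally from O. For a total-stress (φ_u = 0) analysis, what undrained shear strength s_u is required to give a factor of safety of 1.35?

s_u = 24.8 kPa

FS = s_u·L_a·R / (W·d), so s_u = FS·W·d / (L_a·R).
Arc length L_a = R·θ = 15.3·(78.7°·π/180) = 15.3·1.3736 = 21.02 m
s_u = 1.35·1506·3.93 / (21.02·15.3) = 7990.1 / 321.54 = 24.85 kPa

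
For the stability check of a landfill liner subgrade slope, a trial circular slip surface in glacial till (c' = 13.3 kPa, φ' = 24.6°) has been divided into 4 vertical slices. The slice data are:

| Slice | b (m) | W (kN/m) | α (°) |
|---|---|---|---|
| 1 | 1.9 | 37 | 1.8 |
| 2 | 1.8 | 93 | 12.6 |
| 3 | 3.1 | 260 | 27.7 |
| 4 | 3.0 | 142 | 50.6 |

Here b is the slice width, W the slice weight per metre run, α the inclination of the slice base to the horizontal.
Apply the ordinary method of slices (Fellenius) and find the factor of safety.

Ordinary method of slices: FS = Σ[c'·Δl_i + (W_i cosα_i)·tanφ'] / Σ W_i sinα_i, with Δl_i = b_i / cosα_i.
Slice 1: Δl = 1.9/cos1.8° = 1.901 m; N'_1 = 37·cos1.8° = 37.0; c'Δl = 25.28; W sinα = 1.2
Slice 2: Δl = 1.8/cos12.6° = 1.844 m; N'_2 = 93·cos12.6° = 90.8; c'Δl = 24.53; W sinα = 20.3
Slice 3: Δl = 3.1/cos27.7° = 3.501 m; N'_3 = 260·cos27.7° = 230.2; c'Δl = 46.57; W sinα = 120.9
Slice 4: Δl = 3.0/cos50.6° = 4.726 m; N'_4 = 142·cos50.6° = 90.1; c'Δl = 62.86; W sinα = 109.7
Σc'Δl = 159.2 kN/m; ΣN' = 448.1 kN/m; ΣW sinα = 252.0 kN/m
Resisting = 159.2 + 448.1·tan24.6° = 159.2 + 205.1 = 364.4 kN/m
FS = 364.4 / 252.0 = 1.446

FS = 1.45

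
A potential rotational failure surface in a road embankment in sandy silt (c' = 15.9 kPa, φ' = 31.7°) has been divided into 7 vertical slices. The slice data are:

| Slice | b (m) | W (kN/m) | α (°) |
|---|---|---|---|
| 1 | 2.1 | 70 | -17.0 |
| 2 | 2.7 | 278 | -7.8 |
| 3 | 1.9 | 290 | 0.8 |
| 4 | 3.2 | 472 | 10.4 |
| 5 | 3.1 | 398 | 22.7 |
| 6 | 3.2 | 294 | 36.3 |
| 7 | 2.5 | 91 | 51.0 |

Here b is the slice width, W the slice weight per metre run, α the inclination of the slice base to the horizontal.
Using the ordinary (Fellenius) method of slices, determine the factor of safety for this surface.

Ordinary method of slices: FS = Σ[c'·Δl_i + (W_i cosα_i)·tanφ'] / Σ W_i sinα_i, with Δl_i = b_i / cosα_i.
Slice 1: Δl = 2.1/cos(-17.0°) = 2.196 m; N'_1 = 70·cos(-17.0°) = 66.9; c'Δl = 34.92; W sinα = -20.5
Slice 2: Δl = 2.7/cos(-7.8°) = 2.725 m; N'_2 = 278·cos(-7.8°) = 275.4; c'Δl = 43.33; W sinα = -37.7
Slice 3: Δl = 1.9/cos0.8° = 1.900 m; N'_3 = 290·cos0.8° = 290.0; c'Δl = 30.21; W sinα = 4.0
Slice 4: Δl = 3.2/cos10.4° = 3.253 m; N'_4 = 472·cos10.4° = 464.2; c'Δl = 51.73; W sinα = 85.2
Slice 5: Δl = 3.1/cos22.7° = 3.360 m; N'_5 = 398·cos22.7° = 367.2; c'Δl = 53.43; W sinα = 153.6
Slice 6: Δl = 3.2/cos36.3° = 3.971 m; N'_6 = 294·cos36.3° = 236.9; c'Δl = 63.13; W sinα = 174.1
Slice 7: Δl = 2.5/cos51.0° = 3.973 m; N'_7 = 91·cos51.0° = 57.3; c'Δl = 63.16; W sinα = 70.7
Σc'Δl = 339.9 kN/m; ΣN' = 1758.0 kN/m; ΣW sinα = 429.4 kN/m
Resisting = 339.9 + 1758.0·tan31.7° = 339.9 + 1085.7 = 1425.7 kN/m
FS = 1425.7 / 429.4 = 3.320

FS = 3.32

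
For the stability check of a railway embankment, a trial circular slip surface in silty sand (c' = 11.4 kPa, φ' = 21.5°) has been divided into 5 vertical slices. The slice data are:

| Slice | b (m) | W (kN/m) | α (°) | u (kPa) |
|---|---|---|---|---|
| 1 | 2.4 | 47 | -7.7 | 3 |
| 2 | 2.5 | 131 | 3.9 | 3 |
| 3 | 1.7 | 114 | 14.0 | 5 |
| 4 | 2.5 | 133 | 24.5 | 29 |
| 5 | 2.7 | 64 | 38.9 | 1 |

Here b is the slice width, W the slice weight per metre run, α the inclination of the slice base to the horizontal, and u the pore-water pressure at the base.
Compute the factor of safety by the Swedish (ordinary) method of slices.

FS = 2.28

Ordinary method of slices: FS = Σ[c'·Δl_i + (W_i cosα_i − u_i·Δl_i)·tanφ'] / Σ W_i sinα_i, with Δl_i = b_i / cosα_i.
Slice 1: Δl = 2.4/cos(-7.7°) = 2.422 m; N'_1 = 47·cos(-7.7°) − 3·2.422 = 39.3; c'Δl = 27.61; W sinα = -6.3
Slice 2: Δl = 2.5/cos3.9° = 2.506 m; N'_2 = 131·cos3.9° − 3·2.506 = 123.2; c'Δl = 28.57; W sinα = 8.9
Slice 3: Δl = 1.7/cos14.0° = 1.752 m; N'_3 = 114·cos14.0° − 5·1.752 = 101.9; c'Δl = 19.97; W sinα = 27.6
Slice 4: Δl = 2.5/cos24.5° = 2.747 m; N'_4 = 133·cos24.5° − 29·2.747 = 41.4; c'Δl = 31.32; W sinα = 55.2
Slice 5: Δl = 2.7/cos38.9° = 3.469 m; N'_5 = 64·cos38.9° − 1·3.469 = 46.3; c'Δl = 39.55; W sinα = 40.2
Σc'Δl = 147.0 kN/m; ΣN' = 352.0 kN/m; ΣW sinα = 125.5 kN/m
Resisting = 147.0 + 352.0·tan21.5° = 147.0 + 138.7 = 285.7 kN/m
FS = 285.7 / 125.5 = 2.276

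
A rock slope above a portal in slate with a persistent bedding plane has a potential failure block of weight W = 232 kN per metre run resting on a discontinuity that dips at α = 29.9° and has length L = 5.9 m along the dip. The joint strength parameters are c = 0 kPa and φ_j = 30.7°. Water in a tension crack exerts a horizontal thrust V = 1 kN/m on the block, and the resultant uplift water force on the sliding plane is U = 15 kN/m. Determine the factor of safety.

Resolving the block weight along and normal to the plane and applying the Mohr–Coulomb strength on the joint:
N' = W cosα − U − V sinα = 232·cos29.9° − 15 − 1·sin29.9° = 185.6 kN/m
Driving force T = W sinα + V cosα = 232·sin29.9° + 1·cos29.9° = 116.5 kN/m
Resisting force R = c·L + N'·tanφ_j = 0·5.9 + 185.6·tan30.7° = 0.0 + 110.2 = 110.2 kN/m
FS = R / T = 110.2 / 116.5 = 0.946

FS = 0.95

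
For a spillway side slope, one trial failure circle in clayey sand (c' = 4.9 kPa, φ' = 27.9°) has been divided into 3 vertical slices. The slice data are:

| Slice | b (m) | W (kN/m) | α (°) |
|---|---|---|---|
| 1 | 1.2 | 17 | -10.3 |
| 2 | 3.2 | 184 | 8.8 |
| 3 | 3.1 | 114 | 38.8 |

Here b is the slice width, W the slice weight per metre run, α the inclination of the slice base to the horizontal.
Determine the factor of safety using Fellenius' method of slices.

FS = 2.00

Ordinary method of slices: FS = Σ[c'·Δl_i + (W_i cosα_i)·tanφ'] / Σ W_i sinα_i, with Δl_i = b_i / cosα_i.
Slice 1: Δl = 1.2/cos(-10.3°) = 1.220 m; N'_1 = 17·cos(-10.3°) = 16.7; c'Δl = 5.98; W sinα = -3.0
Slice 2: Δl = 3.2/cos8.8° = 3.238 m; N'_2 = 184·cos8.8° = 181.8; c'Δl = 15.87; W sinα = 28.1
Slice 3: Δl = 3.1/cos38.8° = 3.978 m; N'_3 = 114·cos38.8° = 88.8; c'Δl = 19.49; W sinα = 71.4
Σc'Δl = 41.3 kN/m; ΣN' = 287.4 kN/m; ΣW sinα = 96.5 kN/m
Resisting = 41.3 + 287.4·tan27.9° = 41.3 + 152.2 = 193.5 kN/m
FS = 193.5 / 96.5 = 2.004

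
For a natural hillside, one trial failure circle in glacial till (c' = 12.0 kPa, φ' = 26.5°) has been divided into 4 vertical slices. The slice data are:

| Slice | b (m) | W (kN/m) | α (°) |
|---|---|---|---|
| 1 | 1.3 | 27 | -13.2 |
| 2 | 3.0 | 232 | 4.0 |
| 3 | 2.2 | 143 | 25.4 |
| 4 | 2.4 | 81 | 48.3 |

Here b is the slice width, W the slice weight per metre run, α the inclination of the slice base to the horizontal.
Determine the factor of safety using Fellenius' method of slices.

FS = 2.61

Ordinary method of slices: FS = Σ[c'·Δl_i + (W_i cosα_i)·tanφ'] / Σ W_i sinα_i, with Δl_i = b_i / cosα_i.
Slice 1: Δl = 1.3/cos(-13.2°) = 1.335 m; N'_1 = 27·cos(-13.2°) = 26.3; c'Δl = 16.02; W sinα = -6.2
Slice 2: Δl = 3.0/cos4.0° = 3.007 m; N'_2 = 232·cos4.0° = 231.4; c'Δl = 36.09; W sinα = 16.2
Slice 3: Δl = 2.2/cos25.4° = 2.435 m; N'_3 = 143·cos25.4° = 129.2; c'Δl = 29.23; W sinα = 61.3
Slice 4: Δl = 2.4/cos48.3° = 3.608 m; N'_4 = 81·cos48.3° = 53.9; c'Δl = 43.29; W sinα = 60.5
Σc'Δl = 124.6 kN/m; ΣN' = 440.8 kN/m; ΣW sinα = 131.8 kN/m
Resisting = 124.6 + 440.8·tan26.5° = 124.6 + 219.8 = 344.4 kN/m
FS = 344.4 / 131.8 = 2.612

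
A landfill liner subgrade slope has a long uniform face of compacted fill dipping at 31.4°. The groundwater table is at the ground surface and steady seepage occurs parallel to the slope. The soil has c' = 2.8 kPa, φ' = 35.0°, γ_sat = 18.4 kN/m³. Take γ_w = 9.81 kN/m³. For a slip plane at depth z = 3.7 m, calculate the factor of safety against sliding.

FS = 0.63

With seepage parallel to the slope and the water table at the surface, the effective normal stress on the slip plane uses the buoyant unit weight γ' = γ_sat − γ_w while the driving shear stress uses γ_sat:
FS = [c' + γ' z cos²β tanφ'] / [γ_sat z sinβ cosβ]
γ' = 18.4 − 9.81 = 8.59 kN/m³
Numerator = 2.8 + 8.59·3.7·cos²31.4°·tan35.0° = 2.8 + 8.59·3.7·0.7285·0.7002 = 19.014 kPa
Denominator = 18.4·3.7·sin31.4°·cos31.4° = 18.4·3.7·0.5210·0.8536 = 30.276 kPa
FS = 19.014 / 30.276 = 0.628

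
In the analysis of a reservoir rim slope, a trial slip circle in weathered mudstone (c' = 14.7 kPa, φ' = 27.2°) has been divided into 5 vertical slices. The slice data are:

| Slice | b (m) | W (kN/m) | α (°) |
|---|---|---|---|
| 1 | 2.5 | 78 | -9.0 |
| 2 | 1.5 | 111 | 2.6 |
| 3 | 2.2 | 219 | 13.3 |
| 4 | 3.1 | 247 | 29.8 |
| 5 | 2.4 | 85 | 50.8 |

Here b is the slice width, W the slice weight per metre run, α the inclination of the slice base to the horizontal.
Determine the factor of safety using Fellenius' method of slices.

Ordinary method of slices: FS = Σ[c'·Δl_i + (W_i cosα_i)·tanφ'] / Σ W_i sinα_i, with Δl_i = b_i / cosα_i.
Slice 1: Δl = 2.5/cos(-9.0°) = 2.531 m; N'_1 = 78·cos(-9.0°) = 77.0; c'Δl = 37.21; W sinα = -12.2
Slice 2: Δl = 1.5/cos2.6° = 1.502 m; N'_2 = 111·cos2.6° = 110.9; c'Δl = 22.07; W sinα = 5.0
Slice 3: Δl = 2.2/cos13.3° = 2.261 m; N'_3 = 219·cos13.3° = 213.1; c'Δl = 33.23; W sinα = 50.4
Slice 4: Δl = 3.1/cos29.8° = 3.572 m; N'_4 = 247·cos29.8° = 214.3; c'Δl = 52.51; W sinα = 122.8
Slice 5: Δl = 2.4/cos50.8° = 3.797 m; N'_5 = 85·cos50.8° = 53.7; c'Δl = 55.82; W sinα = 65.9
Σc'Δl = 200.8 kN/m; ΣN' = 669.1 kN/m; ΣW sinα = 231.8 kN/m
Resisting = 200.8 + 669.1·tan27.2° = 200.8 + 343.9 = 544.7 kN/m
FS = 544.7 / 231.8 = 2.350

FS = 2.35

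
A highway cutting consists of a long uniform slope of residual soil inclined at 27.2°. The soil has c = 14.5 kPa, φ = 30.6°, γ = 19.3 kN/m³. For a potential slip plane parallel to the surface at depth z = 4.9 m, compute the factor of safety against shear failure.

For an infinite slope with a slip plane parallel to the surface (no pore pressure): FS = [c + γz cos²β tanφ] / [γz sinβ cosβ].
γz = 19.3·4.9 = 94.57 kN/m²
Numerator = 14.5 + 94.57·cos²27.2°·tan30.6° = 14.5 + 94.57·0.7911·0.5914 = 58.743 kPa
Denominator = 94.57·sin27.2°·cos27.2° = 94.57·0.4571·0.8894 = 38.447 kPa
FS = 58.743 / 38.447 = 1.528

FS = 1.53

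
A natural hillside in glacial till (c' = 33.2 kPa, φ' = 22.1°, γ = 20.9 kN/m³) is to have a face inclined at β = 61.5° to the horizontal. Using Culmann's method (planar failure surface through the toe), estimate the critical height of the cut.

Culmann's analysis gives the critical failure plane at α_cr = (β + φ')/2 = (61.5 + 22.1)/2 = 41.8°, and the critical height
H_c = (4c'/γ) · sinβ cosφ' / [1 − cos(β − φ')]
    = (4·33.2/20.9) · sin61.5°·cos22.1° / [1 − cos(39.4°)]
    = 6.354 · 0.8788·0.9265 / [1 − 0.7727]
    = 6.354 · 0.8142 / 0.2273
    = 22.77 m

H_c = 22.77 m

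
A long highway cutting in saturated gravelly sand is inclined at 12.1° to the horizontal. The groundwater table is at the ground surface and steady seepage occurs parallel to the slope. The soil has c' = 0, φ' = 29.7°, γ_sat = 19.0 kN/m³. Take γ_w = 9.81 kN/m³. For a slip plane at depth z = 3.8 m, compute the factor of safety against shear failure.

With seepage parallel to the slope and the water table at the surface, the effective normal stress on the slip plane uses the buoyant unit weight γ' = γ_sat − γ_w while the driving shear stress uses γ_sat:
FS = [c' + γ' z cos²β tanφ'] / [γ_sat z sinβ cosβ]
(For c' = 0 this reduces to FS = (γ'/γ_sat)·tanφ'/tanβ.)
γ' = 19.0 − 9.81 = 9.19 kN/m³
Numerator = 0.0 + 9.19·3.8·cos²12.1°·tan29.7° = 0.0 + 9.19·3.8·0.9561·0.5704 = 19.044 kPa
Denominator = 19.0·3.8·sin12.1°·cos12.1° = 19.0·3.8·0.2096·0.9778 = 14.798 kPa
FS = 19.044 / 14.798 = 1.287

FS = 1.29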